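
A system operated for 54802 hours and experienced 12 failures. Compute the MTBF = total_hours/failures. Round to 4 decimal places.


total_hours = 54802
failures = 12
MTBF = 54802 / 12
MTBF = 4566.8333

4566.8333


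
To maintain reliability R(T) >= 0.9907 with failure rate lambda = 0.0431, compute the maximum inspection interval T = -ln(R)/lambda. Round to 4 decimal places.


R_target = 0.9907
lambda = 0.0431
-ln(0.9907) = 0.0093
T = 0.0093 / 0.0431
T = 0.2168

0.2168


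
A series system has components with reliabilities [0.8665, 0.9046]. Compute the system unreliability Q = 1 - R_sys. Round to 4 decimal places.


Components: [0.8665, 0.9046]
After component 1: product = 0.8665
After component 2: product = 0.7838
R_sys = 0.7838
Q = 1 - 0.7838 = 0.2162

0.2162


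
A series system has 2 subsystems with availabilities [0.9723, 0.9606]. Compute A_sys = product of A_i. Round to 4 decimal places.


Subsystems: [0.9723, 0.9606]
After subsystem 1 (A=0.9723): product = 0.9723
After subsystem 2 (A=0.9606): product = 0.934
A_sys = 0.934

0.934


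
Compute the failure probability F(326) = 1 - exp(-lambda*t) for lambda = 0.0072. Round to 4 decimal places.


lambda = 0.0072, t = 326
lambda * t = 2.3472
exp(-2.3472) = 0.0956
F(t) = 1 - 0.0956
F(t) = 0.9044

0.9044


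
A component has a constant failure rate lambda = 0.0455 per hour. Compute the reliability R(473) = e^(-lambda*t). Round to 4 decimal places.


lambda = 0.0455
t = 473
lambda * t = 21.5215
R(t) = e^(-21.5215)
R(t) = 0.0

0.0


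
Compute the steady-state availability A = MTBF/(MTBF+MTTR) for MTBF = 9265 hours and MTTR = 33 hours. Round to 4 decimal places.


MTBF = 9265
MTTR = 33
MTBF + MTTR = 9298
A = 9265 / 9298
A = 0.9965

0.9965


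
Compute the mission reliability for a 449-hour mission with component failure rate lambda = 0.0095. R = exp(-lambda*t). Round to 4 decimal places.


lambda = 0.0095
mission_time = 449
lambda * t = 0.0095 * 449 = 4.2655
R = exp(-4.2655)
R = 0.014

0.014


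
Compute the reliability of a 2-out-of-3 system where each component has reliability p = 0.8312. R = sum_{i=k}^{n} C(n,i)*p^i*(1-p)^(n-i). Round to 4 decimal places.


k = 2, n = 3, p = 0.8312
i=2: C(3,2)=3 * 0.8312^2 * 0.1688^1 = 0.3499
i=3: C(3,3)=1 * 0.8312^3 * 0.1688^0 = 0.5743
R = sum of terms = 0.9241

0.9241


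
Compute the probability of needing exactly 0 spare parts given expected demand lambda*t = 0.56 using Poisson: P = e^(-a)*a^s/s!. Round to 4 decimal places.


a = 0.56, s = 0
e^(-a) = e^(-0.56) = 0.5712
a^s = 0.56^0 = 1.0
s! = 1
P = 0.5712 * 1.0 / 1
P = 0.5712

0.5712


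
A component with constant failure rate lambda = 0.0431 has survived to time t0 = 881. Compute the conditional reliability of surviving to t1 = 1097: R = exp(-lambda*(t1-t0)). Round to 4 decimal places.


lambda = 0.0431
t0 = 881, t1 = 1097
t1 - t0 = 216
lambda * (t1-t0) = 0.0431 * 216 = 9.3096
R = exp(-9.3096)
R = 0.0001

0.0001


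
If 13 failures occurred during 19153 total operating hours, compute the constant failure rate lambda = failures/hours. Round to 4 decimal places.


failures = 13
total_hours = 19153
lambda = 13 / 19153
lambda = 0.0007

0.0007


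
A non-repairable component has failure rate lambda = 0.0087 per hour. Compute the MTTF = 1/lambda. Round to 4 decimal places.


lambda = 0.0087
MTTF = 1 / 0.0087
MTTF = 114.9425

114.9425


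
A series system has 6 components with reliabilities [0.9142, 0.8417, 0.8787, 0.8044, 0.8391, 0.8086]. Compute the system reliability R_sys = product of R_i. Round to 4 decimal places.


Components: [0.9142, 0.8417, 0.8787, 0.8044, 0.8391, 0.8086]
After component 1 (R=0.9142): product = 0.9142
After component 2 (R=0.8417): product = 0.7695
After component 3 (R=0.8787): product = 0.6761
After component 4 (R=0.8044): product = 0.5439
After component 5 (R=0.8391): product = 0.4564
After component 6 (R=0.8086): product = 0.369
R_sys = 0.369

0.369


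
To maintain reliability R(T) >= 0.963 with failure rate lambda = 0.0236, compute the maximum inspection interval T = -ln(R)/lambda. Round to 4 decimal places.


R_target = 0.963
lambda = 0.0236
-ln(0.963) = 0.0377
T = 0.0377 / 0.0236
T = 1.5975

1.5975


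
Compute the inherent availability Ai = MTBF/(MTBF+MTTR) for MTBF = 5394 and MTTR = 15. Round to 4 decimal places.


MTBF = 5394
MTTR = 15
MTBF + MTTR = 5409
Ai = 5394 / 5409
Ai = 0.9972

0.9972


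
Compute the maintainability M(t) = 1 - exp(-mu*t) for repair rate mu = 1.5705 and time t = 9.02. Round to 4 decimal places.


mu = 1.5705, t = 9.02
mu * t = 1.5705 * 9.02 = 14.1659
exp(-14.1659) = 0.0
M(t) = 1 - 0.0
M(t) = 1.0

1.0


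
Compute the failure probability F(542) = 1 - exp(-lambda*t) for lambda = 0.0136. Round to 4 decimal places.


lambda = 0.0136, t = 542
lambda * t = 7.3712
exp(-7.3712) = 0.0006
F(t) = 1 - 0.0006
F(t) = 0.9994

0.9994


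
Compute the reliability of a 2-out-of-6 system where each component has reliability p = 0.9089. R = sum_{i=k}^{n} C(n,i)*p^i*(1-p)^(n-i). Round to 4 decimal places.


k = 2, n = 6, p = 0.9089
i=2: C(6,2)=15 * 0.9089^2 * 0.0911^4 = 0.0009
i=3: C(6,3)=20 * 0.9089^3 * 0.0911^3 = 0.0114
i=4: C(6,4)=15 * 0.9089^4 * 0.0911^2 = 0.085
i=5: C(6,5)=6 * 0.9089^5 * 0.0911^1 = 0.339
i=6: C(6,6)=1 * 0.9089^6 * 0.0911^0 = 0.5638
R = sum of terms = 1.0

1.0


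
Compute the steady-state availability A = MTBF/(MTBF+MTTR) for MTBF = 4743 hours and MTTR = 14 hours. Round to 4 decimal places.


MTBF = 4743
MTTR = 14
MTBF + MTTR = 4757
A = 4743 / 4757
A = 0.9971

0.9971


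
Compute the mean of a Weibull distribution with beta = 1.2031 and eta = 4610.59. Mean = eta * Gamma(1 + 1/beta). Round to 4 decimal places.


beta = 1.2031, eta = 4610.59
1/beta = 0.8312
1 + 1/beta = 1.8312
Gamma(1.8312) = 0.94
Mean = 4610.59 * 0.94
Mean = 4334.1066

4334.1066


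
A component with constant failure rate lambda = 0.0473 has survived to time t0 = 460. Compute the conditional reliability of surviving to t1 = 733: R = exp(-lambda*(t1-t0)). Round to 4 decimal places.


lambda = 0.0473
t0 = 460, t1 = 733
t1 - t0 = 273
lambda * (t1-t0) = 0.0473 * 273 = 12.9129
R = exp(-12.9129)
R = 0.0

0.0


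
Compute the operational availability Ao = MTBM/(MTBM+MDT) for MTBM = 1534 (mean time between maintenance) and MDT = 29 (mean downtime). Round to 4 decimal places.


MTBM = 1534
MDT = 29
MTBM + MDT = 1563
Ao = 1534 / 1563
Ao = 0.9814

0.9814


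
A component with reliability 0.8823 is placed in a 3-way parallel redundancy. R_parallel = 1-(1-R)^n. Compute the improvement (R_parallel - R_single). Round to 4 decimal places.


R_single = 0.8823, n = 3
1 - R_single = 0.1177
(1 - R_single)^n = 0.1177^3 = 0.0016
R_parallel = 1 - 0.0016 = 0.9984
Improvement = 0.9984 - 0.8823
Improvement = 0.1161

0.1161


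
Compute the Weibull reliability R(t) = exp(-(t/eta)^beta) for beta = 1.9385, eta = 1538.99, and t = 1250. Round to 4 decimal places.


beta = 1.9385, eta = 1538.99, t = 1250
t/eta = 1250 / 1538.99 = 0.8122
(t/eta)^beta = 0.8122^1.9385 = 0.6682
R(t) = exp(-0.6682)
R(t) = 0.5126

0.5126


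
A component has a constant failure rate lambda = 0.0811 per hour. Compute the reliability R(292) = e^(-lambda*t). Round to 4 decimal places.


lambda = 0.0811
t = 292
lambda * t = 23.6812
R(t) = e^(-23.6812)
R(t) = 0.0

0.0


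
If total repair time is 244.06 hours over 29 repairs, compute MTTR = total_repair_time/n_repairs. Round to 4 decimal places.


total_repair_time = 244.06
n_repairs = 29
MTTR = 244.06 / 29
MTTR = 8.4159

8.4159


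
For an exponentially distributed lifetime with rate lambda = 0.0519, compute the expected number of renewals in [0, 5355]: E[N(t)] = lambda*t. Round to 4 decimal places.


lambda = 0.0519
t = 5355
E[N(t)] = lambda * t
E[N(t)] = 0.0519 * 5355
E[N(t)] = 277.9245

277.9245


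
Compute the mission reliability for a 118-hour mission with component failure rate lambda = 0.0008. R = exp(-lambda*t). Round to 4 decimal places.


lambda = 0.0008
mission_time = 118
lambda * t = 0.0008 * 118 = 0.0944
R = exp(-0.0944)
R = 0.9099

0.9099


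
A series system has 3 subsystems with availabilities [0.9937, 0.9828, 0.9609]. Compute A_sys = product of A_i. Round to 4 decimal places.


Subsystems: [0.9937, 0.9828, 0.9609]
After subsystem 1 (A=0.9937): product = 0.9937
After subsystem 2 (A=0.9828): product = 0.9766
After subsystem 3 (A=0.9609): product = 0.9384
A_sys = 0.9384

0.9384


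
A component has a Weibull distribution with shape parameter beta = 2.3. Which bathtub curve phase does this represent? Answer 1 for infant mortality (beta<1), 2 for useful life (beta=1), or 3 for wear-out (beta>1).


beta = 2.3
Compare beta to 1:
beta < 1 => infant mortality (phase 1)
beta = 1 => useful life (phase 2)
beta > 1 => wear-out (phase 3)
Since beta = 2.3, this is wear-out (increasing failure rate)
Phase = 3

3


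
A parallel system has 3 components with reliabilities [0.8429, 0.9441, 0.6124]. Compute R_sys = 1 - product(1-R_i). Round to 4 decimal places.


Components: [0.8429, 0.9441, 0.6124]
(1 - 0.8429) = 0.1571, running product = 0.1571
(1 - 0.9441) = 0.0559, running product = 0.0088
(1 - 0.6124) = 0.3876, running product = 0.0034
Product of (1-R_i) = 0.0034
R_sys = 1 - 0.0034 = 0.9966

0.9966


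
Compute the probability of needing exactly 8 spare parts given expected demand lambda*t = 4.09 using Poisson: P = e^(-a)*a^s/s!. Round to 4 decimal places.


a = 4.09, s = 8
e^(-a) = e^(-4.09) = 0.0167
a^s = 4.09^8 = 78304.4537
s! = 40320
P = 0.0167 * 78304.4537 / 40320
P = 0.0325

0.0325


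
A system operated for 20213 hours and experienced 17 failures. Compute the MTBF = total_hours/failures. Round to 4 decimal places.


total_hours = 20213
failures = 17
MTBF = 20213 / 17
MTBF = 1189.0

1189.0


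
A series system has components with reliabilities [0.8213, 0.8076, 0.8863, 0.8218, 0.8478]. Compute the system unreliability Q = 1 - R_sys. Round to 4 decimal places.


Components: [0.8213, 0.8076, 0.8863, 0.8218, 0.8478]
After component 1: product = 0.8213
After component 2: product = 0.6633
After component 3: product = 0.5879
After component 4: product = 0.4831
After component 5: product = 0.4096
R_sys = 0.4096
Q = 1 - 0.4096 = 0.5904

0.5904


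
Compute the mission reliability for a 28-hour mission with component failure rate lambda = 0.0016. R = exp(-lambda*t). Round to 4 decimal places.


lambda = 0.0016
mission_time = 28
lambda * t = 0.0016 * 28 = 0.0448
R = exp(-0.0448)
R = 0.9562

0.9562


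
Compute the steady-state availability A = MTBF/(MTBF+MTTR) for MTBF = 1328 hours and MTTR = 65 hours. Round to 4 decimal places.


MTBF = 1328
MTTR = 65
MTBF + MTTR = 1393
A = 1328 / 1393
A = 0.9533

0.9533


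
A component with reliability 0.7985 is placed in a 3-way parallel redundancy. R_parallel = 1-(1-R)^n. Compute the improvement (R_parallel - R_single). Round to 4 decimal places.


R_single = 0.7985, n = 3
1 - R_single = 0.2015
(1 - R_single)^n = 0.2015^3 = 0.0082
R_parallel = 1 - 0.0082 = 0.9918
Improvement = 0.9918 - 0.7985
Improvement = 0.1933

0.1933


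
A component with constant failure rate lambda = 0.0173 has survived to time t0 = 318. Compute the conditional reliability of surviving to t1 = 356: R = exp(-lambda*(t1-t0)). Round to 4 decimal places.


lambda = 0.0173
t0 = 318, t1 = 356
t1 - t0 = 38
lambda * (t1-t0) = 0.0173 * 38 = 0.6574
R = exp(-0.6574)
R = 0.5182

0.5182


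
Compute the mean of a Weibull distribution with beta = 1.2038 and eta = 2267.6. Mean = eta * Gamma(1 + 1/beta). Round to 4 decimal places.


beta = 1.2038, eta = 2267.6
1/beta = 0.8307
1 + 1/beta = 1.8307
Gamma(1.8307) = 0.9399
Mean = 2267.6 * 0.9399
Mean = 2131.3019

2131.3019


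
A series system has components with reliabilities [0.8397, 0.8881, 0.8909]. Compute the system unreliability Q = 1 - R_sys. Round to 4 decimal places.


Components: [0.8397, 0.8881, 0.8909]
After component 1: product = 0.8397
After component 2: product = 0.7457
After component 3: product = 0.6644
R_sys = 0.6644
Q = 1 - 0.6644 = 0.3356

0.3356


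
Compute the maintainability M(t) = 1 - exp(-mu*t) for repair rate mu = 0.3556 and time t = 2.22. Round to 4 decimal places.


mu = 0.3556, t = 2.22
mu * t = 0.3556 * 2.22 = 0.7894
exp(-0.7894) = 0.4541
M(t) = 1 - 0.4541
M(t) = 0.5459

0.5459


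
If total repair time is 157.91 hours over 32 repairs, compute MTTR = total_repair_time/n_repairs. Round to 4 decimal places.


total_repair_time = 157.91
n_repairs = 32
MTTR = 157.91 / 32
MTTR = 4.9347

4.9347


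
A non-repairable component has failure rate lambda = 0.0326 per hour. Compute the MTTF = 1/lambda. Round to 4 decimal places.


lambda = 0.0326
MTTF = 1 / 0.0326
MTTF = 30.6748

30.6748


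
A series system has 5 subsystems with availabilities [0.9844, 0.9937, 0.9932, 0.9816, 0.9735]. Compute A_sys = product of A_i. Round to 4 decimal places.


Subsystems: [0.9844, 0.9937, 0.9932, 0.9816, 0.9735]
After subsystem 1 (A=0.9844): product = 0.9844
After subsystem 2 (A=0.9937): product = 0.9782
After subsystem 3 (A=0.9932): product = 0.9715
After subsystem 4 (A=0.9816): product = 0.9537
After subsystem 5 (A=0.9735): product = 0.9284
A_sys = 0.9284

0.9284


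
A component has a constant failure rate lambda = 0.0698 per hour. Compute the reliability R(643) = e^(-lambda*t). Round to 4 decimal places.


lambda = 0.0698
t = 643
lambda * t = 44.8814
R(t) = e^(-44.8814)
R(t) = 0.0

0.0


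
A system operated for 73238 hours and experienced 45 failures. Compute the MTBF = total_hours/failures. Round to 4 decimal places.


total_hours = 73238
failures = 45
MTBF = 73238 / 45
MTBF = 1627.5111

1627.5111


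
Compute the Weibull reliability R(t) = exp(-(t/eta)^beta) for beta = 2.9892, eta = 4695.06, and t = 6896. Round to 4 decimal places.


beta = 2.9892, eta = 4695.06, t = 6896
t/eta = 6896 / 4695.06 = 1.4688
(t/eta)^beta = 1.4688^2.9892 = 3.1555
R(t) = exp(-3.1555)
R(t) = 0.0426

0.0426


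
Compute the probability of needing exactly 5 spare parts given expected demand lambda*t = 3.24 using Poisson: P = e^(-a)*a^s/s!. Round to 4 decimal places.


a = 3.24, s = 5
e^(-a) = e^(-3.24) = 0.0392
a^s = 3.24^5 = 357.0467
s! = 120
P = 0.0392 * 357.0467 / 120
P = 0.1165

0.1165


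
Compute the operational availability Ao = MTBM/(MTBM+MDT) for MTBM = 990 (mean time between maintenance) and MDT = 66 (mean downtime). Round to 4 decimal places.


MTBM = 990
MDT = 66
MTBM + MDT = 1056
Ao = 990 / 1056
Ao = 0.9375

0.9375


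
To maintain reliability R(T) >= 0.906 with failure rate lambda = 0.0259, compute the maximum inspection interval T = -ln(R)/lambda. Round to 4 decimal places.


R_target = 0.906
lambda = 0.0259
-ln(0.906) = 0.0987
T = 0.0987 / 0.0259
T = 3.8114

3.8114


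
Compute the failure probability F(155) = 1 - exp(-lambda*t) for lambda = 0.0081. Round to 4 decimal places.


lambda = 0.0081, t = 155
lambda * t = 1.2555
exp(-1.2555) = 0.2849
F(t) = 1 - 0.2849
F(t) = 0.7151

0.7151


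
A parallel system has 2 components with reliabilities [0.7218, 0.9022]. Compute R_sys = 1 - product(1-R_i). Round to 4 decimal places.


Components: [0.7218, 0.9022]
(1 - 0.7218) = 0.2782, running product = 0.2782
(1 - 0.9022) = 0.0978, running product = 0.0272
Product of (1-R_i) = 0.0272
R_sys = 1 - 0.0272 = 0.9728

0.9728


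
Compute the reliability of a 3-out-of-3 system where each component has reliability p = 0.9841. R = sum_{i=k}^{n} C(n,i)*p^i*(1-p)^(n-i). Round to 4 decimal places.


k = 3, n = 3, p = 0.9841
i=3: C(3,3)=1 * 0.9841^3 * 0.0159^0 = 0.9531
R = sum of terms = 0.9531

0.9531


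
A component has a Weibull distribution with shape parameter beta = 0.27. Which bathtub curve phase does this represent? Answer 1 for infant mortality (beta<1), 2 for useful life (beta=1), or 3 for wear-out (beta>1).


beta = 0.27
Compare beta to 1:
beta < 1 => infant mortality (phase 1)
beta = 1 => useful life (phase 2)
beta > 1 => wear-out (phase 3)
Since beta = 0.27, this is infant mortality (decreasing failure rate)
Phase = 1

1


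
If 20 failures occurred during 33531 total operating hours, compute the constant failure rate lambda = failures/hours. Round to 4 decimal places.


failures = 20
total_hours = 33531
lambda = 20 / 33531
lambda = 0.0006

0.0006


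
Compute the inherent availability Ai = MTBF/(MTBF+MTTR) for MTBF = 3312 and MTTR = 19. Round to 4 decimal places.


MTBF = 3312
MTTR = 19
MTBF + MTTR = 3331
Ai = 3312 / 3331
Ai = 0.9943

0.9943


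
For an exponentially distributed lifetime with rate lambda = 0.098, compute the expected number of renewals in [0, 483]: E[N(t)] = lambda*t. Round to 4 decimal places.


lambda = 0.098
t = 483
E[N(t)] = lambda * t
E[N(t)] = 0.098 * 483
E[N(t)] = 47.334

47.334


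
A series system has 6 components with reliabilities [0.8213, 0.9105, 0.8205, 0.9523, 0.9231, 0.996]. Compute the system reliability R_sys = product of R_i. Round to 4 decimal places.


Components: [0.8213, 0.9105, 0.8205, 0.9523, 0.9231, 0.996]
After component 1 (R=0.8213): product = 0.8213
After component 2 (R=0.9105): product = 0.7478
After component 3 (R=0.8205): product = 0.6136
After component 4 (R=0.9523): product = 0.5843
After component 5 (R=0.9231): product = 0.5394
After component 6 (R=0.996): product = 0.5372
R_sys = 0.5372

0.5372


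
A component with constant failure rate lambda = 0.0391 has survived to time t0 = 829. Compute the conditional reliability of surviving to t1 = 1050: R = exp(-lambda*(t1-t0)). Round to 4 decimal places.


lambda = 0.0391
t0 = 829, t1 = 1050
t1 - t0 = 221
lambda * (t1-t0) = 0.0391 * 221 = 8.6411
R = exp(-8.6411)
R = 0.0002

0.0002


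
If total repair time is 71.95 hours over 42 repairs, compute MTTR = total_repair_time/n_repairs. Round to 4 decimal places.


total_repair_time = 71.95
n_repairs = 42
MTTR = 71.95 / 42
MTTR = 1.7131

1.7131


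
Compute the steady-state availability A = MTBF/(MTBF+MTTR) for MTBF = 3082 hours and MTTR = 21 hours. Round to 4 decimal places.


MTBF = 3082
MTTR = 21
MTBF + MTTR = 3103
A = 3082 / 3103
A = 0.9932

0.9932


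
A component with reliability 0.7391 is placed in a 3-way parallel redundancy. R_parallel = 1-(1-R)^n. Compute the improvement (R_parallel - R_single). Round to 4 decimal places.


R_single = 0.7391, n = 3
1 - R_single = 0.2609
(1 - R_single)^n = 0.2609^3 = 0.0178
R_parallel = 1 - 0.0178 = 0.9822
Improvement = 0.9822 - 0.7391
Improvement = 0.2431

0.2431


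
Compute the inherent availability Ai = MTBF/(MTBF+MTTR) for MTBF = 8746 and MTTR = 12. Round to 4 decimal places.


MTBF = 8746
MTTR = 12
MTBF + MTTR = 8758
Ai = 8746 / 8758
Ai = 0.9986

0.9986


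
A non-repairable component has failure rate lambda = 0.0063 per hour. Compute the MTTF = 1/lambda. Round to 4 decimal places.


lambda = 0.0063
MTTF = 1 / 0.0063
MTTF = 158.7302

158.7302


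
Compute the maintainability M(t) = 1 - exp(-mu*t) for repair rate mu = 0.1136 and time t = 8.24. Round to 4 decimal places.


mu = 0.1136, t = 8.24
mu * t = 0.1136 * 8.24 = 0.9361
exp(-0.9361) = 0.3922
M(t) = 1 - 0.3922
M(t) = 0.6078

0.6078


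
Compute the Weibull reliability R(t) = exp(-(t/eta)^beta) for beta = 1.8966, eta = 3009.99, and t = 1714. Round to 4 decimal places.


beta = 1.8966, eta = 3009.99, t = 1714
t/eta = 1714 / 3009.99 = 0.5694
(t/eta)^beta = 0.5694^1.8966 = 0.3437
R(t) = exp(-0.3437)
R(t) = 0.7091

0.7091


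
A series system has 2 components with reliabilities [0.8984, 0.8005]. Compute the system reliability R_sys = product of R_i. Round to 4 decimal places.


Components: [0.8984, 0.8005]
After component 1 (R=0.8984): product = 0.8984
After component 2 (R=0.8005): product = 0.7192
R_sys = 0.7192

0.7192


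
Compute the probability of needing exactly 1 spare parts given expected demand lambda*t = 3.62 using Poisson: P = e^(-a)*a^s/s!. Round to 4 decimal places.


a = 3.62, s = 1
e^(-a) = e^(-3.62) = 0.0268
a^s = 3.62^1 = 3.62
s! = 1
P = 0.0268 * 3.62 / 1
P = 0.097

0.097


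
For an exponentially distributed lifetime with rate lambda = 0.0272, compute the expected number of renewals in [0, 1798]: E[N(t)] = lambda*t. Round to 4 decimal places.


lambda = 0.0272
t = 1798
E[N(t)] = lambda * t
E[N(t)] = 0.0272 * 1798
E[N(t)] = 48.9056

48.9056


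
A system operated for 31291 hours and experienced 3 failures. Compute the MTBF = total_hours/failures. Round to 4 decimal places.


total_hours = 31291
failures = 3
MTBF = 31291 / 3
MTBF = 10430.3333

10430.3333


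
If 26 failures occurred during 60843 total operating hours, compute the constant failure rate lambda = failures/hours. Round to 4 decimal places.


failures = 26
total_hours = 60843
lambda = 26 / 60843
lambda = 0.0004

0.0004


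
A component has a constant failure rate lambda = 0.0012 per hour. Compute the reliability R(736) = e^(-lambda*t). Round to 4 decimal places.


lambda = 0.0012
t = 736
lambda * t = 0.8832
R(t) = e^(-0.8832)
R(t) = 0.4135

0.4135


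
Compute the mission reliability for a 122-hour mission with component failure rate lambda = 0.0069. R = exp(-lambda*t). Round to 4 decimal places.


lambda = 0.0069
mission_time = 122
lambda * t = 0.0069 * 122 = 0.8418
R = exp(-0.8418)
R = 0.4309

0.4309


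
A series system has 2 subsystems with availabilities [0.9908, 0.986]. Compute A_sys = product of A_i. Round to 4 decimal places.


Subsystems: [0.9908, 0.986]
After subsystem 1 (A=0.9908): product = 0.9908
After subsystem 2 (A=0.986): product = 0.9769
A_sys = 0.9769

0.9769


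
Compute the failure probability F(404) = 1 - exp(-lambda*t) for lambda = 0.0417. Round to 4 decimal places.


lambda = 0.0417, t = 404
lambda * t = 16.8468
exp(-16.8468) = 0.0
F(t) = 1 - 0.0
F(t) = 1.0

1.0


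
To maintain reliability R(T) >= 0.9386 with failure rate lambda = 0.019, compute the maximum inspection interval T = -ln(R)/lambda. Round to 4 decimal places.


R_target = 0.9386
lambda = 0.019
-ln(0.9386) = 0.0634
T = 0.0634 / 0.019
T = 3.335

3.335


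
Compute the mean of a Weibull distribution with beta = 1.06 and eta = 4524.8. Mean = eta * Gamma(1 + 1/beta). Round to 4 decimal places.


beta = 1.06, eta = 4524.8
1/beta = 0.9434
1 + 1/beta = 1.9434
Gamma(1.9434) = 0.9774
Mean = 4524.8 * 0.9774
Mean = 4422.4233

4422.4233


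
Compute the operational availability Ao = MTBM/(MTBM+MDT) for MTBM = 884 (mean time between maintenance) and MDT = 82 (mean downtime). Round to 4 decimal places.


MTBM = 884
MDT = 82
MTBM + MDT = 966
Ao = 884 / 966
Ao = 0.9151

0.9151


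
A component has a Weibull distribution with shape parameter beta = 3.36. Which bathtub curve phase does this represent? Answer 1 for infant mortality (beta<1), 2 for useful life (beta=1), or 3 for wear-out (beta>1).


beta = 3.36
Compare beta to 1:
beta < 1 => infant mortality (phase 1)
beta = 1 => useful life (phase 2)
beta > 1 => wear-out (phase 3)
Since beta = 3.36, this is wear-out (increasing failure rate)
Phase = 3

3


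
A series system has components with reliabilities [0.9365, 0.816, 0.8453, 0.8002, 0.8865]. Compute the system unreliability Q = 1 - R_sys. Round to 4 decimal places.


Components: [0.9365, 0.816, 0.8453, 0.8002, 0.8865]
After component 1: product = 0.9365
After component 2: product = 0.7642
After component 3: product = 0.646
After component 4: product = 0.5169
After component 5: product = 0.4582
R_sys = 0.4582
Q = 1 - 0.4582 = 0.5418

0.5418


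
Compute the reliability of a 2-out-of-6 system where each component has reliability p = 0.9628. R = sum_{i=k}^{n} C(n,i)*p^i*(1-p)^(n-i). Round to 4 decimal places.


k = 2, n = 6, p = 0.9628
i=2: C(6,2)=15 * 0.9628^2 * 0.0372^4 = 0.0
i=3: C(6,3)=20 * 0.9628^3 * 0.0372^3 = 0.0009
i=4: C(6,4)=15 * 0.9628^4 * 0.0372^2 = 0.0178
i=5: C(6,5)=6 * 0.9628^5 * 0.0372^1 = 0.1847
i=6: C(6,6)=1 * 0.9628^6 * 0.0372^0 = 0.7966
R = sum of terms = 1.0

1.0


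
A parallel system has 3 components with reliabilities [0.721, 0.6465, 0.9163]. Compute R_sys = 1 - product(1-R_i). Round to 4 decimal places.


Components: [0.721, 0.6465, 0.9163]
(1 - 0.721) = 0.279, running product = 0.279
(1 - 0.6465) = 0.3535, running product = 0.0986
(1 - 0.9163) = 0.0837, running product = 0.0083
Product of (1-R_i) = 0.0083
R_sys = 1 - 0.0083 = 0.9917

0.9917


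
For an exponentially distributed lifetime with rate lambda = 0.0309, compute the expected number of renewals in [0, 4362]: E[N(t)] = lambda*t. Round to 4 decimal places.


lambda = 0.0309
t = 4362
E[N(t)] = lambda * t
E[N(t)] = 0.0309 * 4362
E[N(t)] = 134.7858

134.7858


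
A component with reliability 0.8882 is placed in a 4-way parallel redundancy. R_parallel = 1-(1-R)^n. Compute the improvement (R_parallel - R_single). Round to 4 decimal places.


R_single = 0.8882, n = 4
1 - R_single = 0.1118
(1 - R_single)^n = 0.1118^4 = 0.0002
R_parallel = 1 - 0.0002 = 0.9998
Improvement = 0.9998 - 0.8882
Improvement = 0.1116

0.1116


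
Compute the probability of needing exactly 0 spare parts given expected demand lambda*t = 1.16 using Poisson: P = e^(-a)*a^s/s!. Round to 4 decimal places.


a = 1.16, s = 0
e^(-a) = e^(-1.16) = 0.3135
a^s = 1.16^0 = 1.0
s! = 1
P = 0.3135 * 1.0 / 1
P = 0.3135

0.3135


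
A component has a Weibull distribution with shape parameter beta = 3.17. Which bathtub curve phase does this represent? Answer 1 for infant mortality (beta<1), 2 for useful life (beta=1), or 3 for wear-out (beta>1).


beta = 3.17
Compare beta to 1:
beta < 1 => infant mortality (phase 1)
beta = 1 => useful life (phase 2)
beta > 1 => wear-out (phase 3)
Since beta = 3.17, this is wear-out (increasing failure rate)
Phase = 3

3


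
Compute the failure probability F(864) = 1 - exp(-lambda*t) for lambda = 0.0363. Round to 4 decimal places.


lambda = 0.0363, t = 864
lambda * t = 31.3632
exp(-31.3632) = 0.0
F(t) = 1 - 0.0
F(t) = 1.0

1.0


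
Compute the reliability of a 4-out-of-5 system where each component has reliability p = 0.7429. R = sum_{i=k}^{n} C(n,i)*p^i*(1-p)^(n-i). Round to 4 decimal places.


k = 4, n = 5, p = 0.7429
i=4: C(5,4)=5 * 0.7429^4 * 0.2571^1 = 0.3916
i=5: C(5,5)=1 * 0.7429^5 * 0.2571^0 = 0.2263
R = sum of terms = 0.6178

0.6178


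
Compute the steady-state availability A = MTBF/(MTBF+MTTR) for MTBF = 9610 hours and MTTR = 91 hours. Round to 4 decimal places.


MTBF = 9610
MTTR = 91
MTBF + MTTR = 9701
A = 9610 / 9701
A = 0.9906

0.9906


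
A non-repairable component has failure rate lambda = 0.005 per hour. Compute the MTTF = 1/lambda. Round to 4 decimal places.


lambda = 0.005
MTTF = 1 / 0.005
MTTF = 200.0

200.0


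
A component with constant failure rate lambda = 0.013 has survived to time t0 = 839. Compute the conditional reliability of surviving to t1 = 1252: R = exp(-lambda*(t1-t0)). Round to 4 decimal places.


lambda = 0.013
t0 = 839, t1 = 1252
t1 - t0 = 413
lambda * (t1-t0) = 0.013 * 413 = 5.369
R = exp(-5.369)
R = 0.0047

0.0047


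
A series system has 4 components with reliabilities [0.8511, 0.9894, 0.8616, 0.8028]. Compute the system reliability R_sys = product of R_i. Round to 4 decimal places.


Components: [0.8511, 0.9894, 0.8616, 0.8028]
After component 1 (R=0.8511): product = 0.8511
After component 2 (R=0.9894): product = 0.8421
After component 3 (R=0.8616): product = 0.7255
After component 4 (R=0.8028): product = 0.5825
R_sys = 0.5825

0.5825


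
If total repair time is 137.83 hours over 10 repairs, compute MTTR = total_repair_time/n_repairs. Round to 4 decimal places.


total_repair_time = 137.83
n_repairs = 10
MTTR = 137.83 / 10
MTTR = 13.783

13.783


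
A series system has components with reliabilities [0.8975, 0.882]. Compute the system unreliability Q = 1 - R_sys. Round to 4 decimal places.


Components: [0.8975, 0.882]
After component 1: product = 0.8975
After component 2: product = 0.7916
R_sys = 0.7916
Q = 1 - 0.7916 = 0.2084

0.2084


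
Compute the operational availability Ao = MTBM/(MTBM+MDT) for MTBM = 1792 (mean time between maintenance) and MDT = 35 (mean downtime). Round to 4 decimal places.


MTBM = 1792
MDT = 35
MTBM + MDT = 1827
Ao = 1792 / 1827
Ao = 0.9808

0.9808


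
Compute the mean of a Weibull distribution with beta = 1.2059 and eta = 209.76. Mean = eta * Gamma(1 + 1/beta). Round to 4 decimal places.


beta = 1.2059, eta = 209.76
1/beta = 0.8293
1 + 1/beta = 1.8293
Gamma(1.8293) = 0.9395
Mean = 209.76 * 0.9395
Mean = 197.0645

197.0645


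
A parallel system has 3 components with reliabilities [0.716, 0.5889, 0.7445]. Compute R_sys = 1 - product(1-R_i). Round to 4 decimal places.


Components: [0.716, 0.5889, 0.7445]
(1 - 0.716) = 0.284, running product = 0.284
(1 - 0.5889) = 0.4111, running product = 0.1168
(1 - 0.7445) = 0.2555, running product = 0.0298
Product of (1-R_i) = 0.0298
R_sys = 1 - 0.0298 = 0.9702

0.9702


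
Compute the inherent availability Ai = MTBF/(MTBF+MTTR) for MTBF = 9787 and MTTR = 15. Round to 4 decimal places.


MTBF = 9787
MTTR = 15
MTBF + MTTR = 9802
Ai = 9787 / 9802
Ai = 0.9985

0.9985


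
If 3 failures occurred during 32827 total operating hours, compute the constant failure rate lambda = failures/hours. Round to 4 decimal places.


failures = 3
total_hours = 32827
lambda = 3 / 32827
lambda = 0.0001

0.0001


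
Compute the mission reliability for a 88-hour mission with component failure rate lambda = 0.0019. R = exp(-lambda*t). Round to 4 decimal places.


lambda = 0.0019
mission_time = 88
lambda * t = 0.0019 * 88 = 0.1672
R = exp(-0.1672)
R = 0.846

0.846


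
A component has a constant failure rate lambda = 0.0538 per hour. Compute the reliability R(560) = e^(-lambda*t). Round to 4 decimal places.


lambda = 0.0538
t = 560
lambda * t = 30.128
R(t) = e^(-30.128)
R(t) = 0.0

0.0


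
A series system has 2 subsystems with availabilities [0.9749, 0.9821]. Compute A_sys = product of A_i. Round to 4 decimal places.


Subsystems: [0.9749, 0.9821]
After subsystem 1 (A=0.9749): product = 0.9749
After subsystem 2 (A=0.9821): product = 0.9574
A_sys = 0.9574

0.9574


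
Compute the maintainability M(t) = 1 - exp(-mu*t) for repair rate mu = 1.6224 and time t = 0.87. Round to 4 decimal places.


mu = 1.6224, t = 0.87
mu * t = 1.6224 * 0.87 = 1.4115
exp(-1.4115) = 0.2438
M(t) = 1 - 0.2438
M(t) = 0.7562

0.7562


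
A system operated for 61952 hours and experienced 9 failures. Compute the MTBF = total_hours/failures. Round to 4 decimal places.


total_hours = 61952
failures = 9
MTBF = 61952 / 9
MTBF = 6883.5556

6883.5556


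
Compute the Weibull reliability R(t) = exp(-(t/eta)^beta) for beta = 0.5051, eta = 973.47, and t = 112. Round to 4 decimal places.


beta = 0.5051, eta = 973.47, t = 112
t/eta = 112 / 973.47 = 0.1151
(t/eta)^beta = 0.1151^0.5051 = 0.3355
R(t) = exp(-0.3355)
R(t) = 0.715

0.715


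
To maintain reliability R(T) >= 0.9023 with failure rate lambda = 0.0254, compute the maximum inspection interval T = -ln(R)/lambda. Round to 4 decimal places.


R_target = 0.9023
lambda = 0.0254
-ln(0.9023) = 0.1028
T = 0.1028 / 0.0254
T = 4.0476

4.0476


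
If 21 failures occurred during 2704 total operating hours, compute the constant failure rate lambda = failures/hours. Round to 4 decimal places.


failures = 21
total_hours = 2704
lambda = 21 / 2704
lambda = 0.0078

0.0078


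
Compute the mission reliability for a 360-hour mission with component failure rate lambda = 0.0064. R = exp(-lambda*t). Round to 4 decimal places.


lambda = 0.0064
mission_time = 360
lambda * t = 0.0064 * 360 = 2.304
R = exp(-2.304)
R = 0.0999

0.0999


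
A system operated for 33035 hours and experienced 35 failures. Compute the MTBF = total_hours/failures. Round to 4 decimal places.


total_hours = 33035
failures = 35
MTBF = 33035 / 35
MTBF = 943.8571

943.8571


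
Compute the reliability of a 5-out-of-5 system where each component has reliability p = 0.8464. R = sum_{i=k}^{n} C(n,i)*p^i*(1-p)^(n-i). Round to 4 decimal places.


k = 5, n = 5, p = 0.8464
i=5: C(5,5)=1 * 0.8464^5 * 0.1536^0 = 0.4344
R = sum of terms = 0.4344

0.4344


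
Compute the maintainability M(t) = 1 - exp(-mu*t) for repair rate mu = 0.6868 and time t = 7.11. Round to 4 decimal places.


mu = 0.6868, t = 7.11
mu * t = 0.6868 * 7.11 = 4.8831
exp(-4.8831) = 0.0076
M(t) = 1 - 0.0076
M(t) = 0.9924

0.9924


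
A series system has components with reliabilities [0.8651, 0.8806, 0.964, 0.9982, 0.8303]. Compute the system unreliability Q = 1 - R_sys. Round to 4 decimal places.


Components: [0.8651, 0.8806, 0.964, 0.9982, 0.8303]
After component 1: product = 0.8651
After component 2: product = 0.7618
After component 3: product = 0.7344
After component 4: product = 0.7331
After component 5: product = 0.6087
R_sys = 0.6087
Q = 1 - 0.6087 = 0.3913

0.3913


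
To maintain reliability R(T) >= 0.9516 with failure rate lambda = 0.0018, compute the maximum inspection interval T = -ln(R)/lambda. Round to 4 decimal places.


R_target = 0.9516
lambda = 0.0018
-ln(0.9516) = 0.0496
T = 0.0496 / 0.0018
T = 27.5614

27.5614


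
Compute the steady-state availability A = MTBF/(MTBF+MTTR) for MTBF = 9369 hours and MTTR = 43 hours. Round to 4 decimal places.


MTBF = 9369
MTTR = 43
MTBF + MTTR = 9412
A = 9369 / 9412
A = 0.9954

0.9954


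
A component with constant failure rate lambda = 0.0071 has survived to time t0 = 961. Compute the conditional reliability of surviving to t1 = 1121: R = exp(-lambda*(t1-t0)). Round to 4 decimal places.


lambda = 0.0071
t0 = 961, t1 = 1121
t1 - t0 = 160
lambda * (t1-t0) = 0.0071 * 160 = 1.136
R = exp(-1.136)
R = 0.3211

0.3211


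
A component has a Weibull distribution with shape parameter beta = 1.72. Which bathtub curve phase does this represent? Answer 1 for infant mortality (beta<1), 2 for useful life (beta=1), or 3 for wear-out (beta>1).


beta = 1.72
Compare beta to 1:
beta < 1 => infant mortality (phase 1)
beta = 1 => useful life (phase 2)
beta > 1 => wear-out (phase 3)
Since beta = 1.72, this is wear-out (increasing failure rate)
Phase = 3

3


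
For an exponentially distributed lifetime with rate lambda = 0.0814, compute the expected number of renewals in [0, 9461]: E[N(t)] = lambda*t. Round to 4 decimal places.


lambda = 0.0814
t = 9461
E[N(t)] = lambda * t
E[N(t)] = 0.0814 * 9461
E[N(t)] = 770.1254

770.1254


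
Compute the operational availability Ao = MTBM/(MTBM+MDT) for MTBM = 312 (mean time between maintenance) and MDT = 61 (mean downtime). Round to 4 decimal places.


MTBM = 312
MDT = 61
MTBM + MDT = 373
Ao = 312 / 373
Ao = 0.8365

0.8365


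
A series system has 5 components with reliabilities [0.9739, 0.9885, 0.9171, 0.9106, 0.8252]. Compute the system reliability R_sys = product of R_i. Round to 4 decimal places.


Components: [0.9739, 0.9885, 0.9171, 0.9106, 0.8252]
After component 1 (R=0.9739): product = 0.9739
After component 2 (R=0.9885): product = 0.9627
After component 3 (R=0.9171): product = 0.8829
After component 4 (R=0.9106): product = 0.804
After component 5 (R=0.8252): product = 0.6634
R_sys = 0.6634

0.6634


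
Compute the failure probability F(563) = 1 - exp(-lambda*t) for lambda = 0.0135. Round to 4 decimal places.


lambda = 0.0135, t = 563
lambda * t = 7.6005
exp(-7.6005) = 0.0005
F(t) = 1 - 0.0005
F(t) = 0.9995

0.9995


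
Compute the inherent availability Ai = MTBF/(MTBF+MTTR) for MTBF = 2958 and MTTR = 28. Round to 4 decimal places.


MTBF = 2958
MTTR = 28
MTBF + MTTR = 2986
Ai = 2958 / 2986
Ai = 0.9906

0.9906


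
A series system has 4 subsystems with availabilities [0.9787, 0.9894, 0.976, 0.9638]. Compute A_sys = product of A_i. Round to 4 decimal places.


Subsystems: [0.9787, 0.9894, 0.976, 0.9638]
After subsystem 1 (A=0.9787): product = 0.9787
After subsystem 2 (A=0.9894): product = 0.9683
After subsystem 3 (A=0.976): product = 0.9451
After subsystem 4 (A=0.9638): product = 0.9109
A_sys = 0.9109

0.9109


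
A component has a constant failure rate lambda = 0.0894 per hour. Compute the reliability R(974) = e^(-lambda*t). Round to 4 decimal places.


lambda = 0.0894
t = 974
lambda * t = 87.0756
R(t) = e^(-87.0756)
R(t) = 0.0

0.0


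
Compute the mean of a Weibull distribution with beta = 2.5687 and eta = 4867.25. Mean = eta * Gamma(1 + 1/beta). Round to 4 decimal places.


beta = 2.5687, eta = 4867.25
1/beta = 0.3893
1 + 1/beta = 1.3893
Gamma(1.3893) = 0.8879
Mean = 4867.25 * 0.8879
Mean = 4321.6261

4321.6261


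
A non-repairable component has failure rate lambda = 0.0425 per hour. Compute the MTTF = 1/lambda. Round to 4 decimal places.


lambda = 0.0425
MTTF = 1 / 0.0425
MTTF = 23.5294

23.5294


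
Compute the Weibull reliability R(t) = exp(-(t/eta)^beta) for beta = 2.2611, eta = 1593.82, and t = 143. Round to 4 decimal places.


beta = 2.2611, eta = 1593.82, t = 143
t/eta = 143 / 1593.82 = 0.0897
(t/eta)^beta = 0.0897^2.2611 = 0.0043
R(t) = exp(-0.0043)
R(t) = 0.9957

0.9957


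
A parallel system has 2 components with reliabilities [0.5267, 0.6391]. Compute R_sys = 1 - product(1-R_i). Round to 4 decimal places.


Components: [0.5267, 0.6391]
(1 - 0.5267) = 0.4733, running product = 0.4733
(1 - 0.6391) = 0.3609, running product = 0.1708
Product of (1-R_i) = 0.1708
R_sys = 1 - 0.1708 = 0.8292

0.8292


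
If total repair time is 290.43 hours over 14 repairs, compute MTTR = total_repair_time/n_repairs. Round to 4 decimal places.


total_repair_time = 290.43
n_repairs = 14
MTTR = 290.43 / 14
MTTR = 20.745

20.745


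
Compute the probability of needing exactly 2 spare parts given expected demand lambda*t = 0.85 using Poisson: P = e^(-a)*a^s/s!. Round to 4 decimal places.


a = 0.85, s = 2
e^(-a) = e^(-0.85) = 0.4274
a^s = 0.85^2 = 0.7225
s! = 2
P = 0.4274 * 0.7225 / 2
P = 0.1544

0.1544


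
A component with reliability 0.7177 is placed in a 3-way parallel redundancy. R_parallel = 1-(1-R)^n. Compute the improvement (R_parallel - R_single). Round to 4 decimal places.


R_single = 0.7177, n = 3
1 - R_single = 0.2823
(1 - R_single)^n = 0.2823^3 = 0.0225
R_parallel = 1 - 0.0225 = 0.9775
Improvement = 0.9775 - 0.7177
Improvement = 0.2598

0.2598


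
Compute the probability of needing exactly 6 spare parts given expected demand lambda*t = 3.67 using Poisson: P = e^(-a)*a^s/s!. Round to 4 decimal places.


a = 3.67, s = 6
e^(-a) = e^(-3.67) = 0.0255
a^s = 3.67^6 = 2443.4102
s! = 720
P = 0.0255 * 2443.4102 / 720
P = 0.0865

0.0865


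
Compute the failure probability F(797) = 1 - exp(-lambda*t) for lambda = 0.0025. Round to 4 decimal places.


lambda = 0.0025, t = 797
lambda * t = 1.9925
exp(-1.9925) = 0.1364
F(t) = 1 - 0.1364
F(t) = 0.8636

0.8636


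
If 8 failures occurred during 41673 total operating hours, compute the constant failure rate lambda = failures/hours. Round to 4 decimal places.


failures = 8
total_hours = 41673
lambda = 8 / 41673
lambda = 0.0002

0.0002


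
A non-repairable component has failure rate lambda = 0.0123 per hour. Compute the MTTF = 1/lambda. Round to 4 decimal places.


lambda = 0.0123
MTTF = 1 / 0.0123
MTTF = 81.3008

81.3008


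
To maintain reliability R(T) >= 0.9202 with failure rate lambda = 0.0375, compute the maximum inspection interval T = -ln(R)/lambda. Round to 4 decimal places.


R_target = 0.9202
lambda = 0.0375
-ln(0.9202) = 0.0832
T = 0.0832 / 0.0375
T = 2.2177

2.2177


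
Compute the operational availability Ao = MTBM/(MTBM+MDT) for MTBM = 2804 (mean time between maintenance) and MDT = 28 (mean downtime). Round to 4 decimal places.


MTBM = 2804
MDT = 28
MTBM + MDT = 2832
Ao = 2804 / 2832
Ao = 0.9901

0.9901


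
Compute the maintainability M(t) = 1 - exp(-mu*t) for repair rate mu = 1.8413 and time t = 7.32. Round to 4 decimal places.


mu = 1.8413, t = 7.32
mu * t = 1.8413 * 7.32 = 13.4783
exp(-13.4783) = 0.0
M(t) = 1 - 0.0
M(t) = 1.0

1.0


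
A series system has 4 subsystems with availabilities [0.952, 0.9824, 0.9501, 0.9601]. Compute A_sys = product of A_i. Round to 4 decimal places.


Subsystems: [0.952, 0.9824, 0.9501, 0.9601]
After subsystem 1 (A=0.952): product = 0.952
After subsystem 2 (A=0.9824): product = 0.9352
After subsystem 3 (A=0.9501): product = 0.8886
After subsystem 4 (A=0.9601): product = 0.8531
A_sys = 0.8531

0.8531
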